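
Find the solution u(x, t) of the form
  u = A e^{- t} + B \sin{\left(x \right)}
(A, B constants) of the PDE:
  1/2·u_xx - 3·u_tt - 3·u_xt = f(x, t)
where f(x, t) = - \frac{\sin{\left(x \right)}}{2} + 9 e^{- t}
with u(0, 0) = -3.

Substitute the ansatz u = A e^{- t} + B \sin{\left(x \right)} into the left-hand side.
Derivatives of the ansatz:
  u_xx = - B \sin{\left(x \right)}
  u_tt = A e^{- t}
  u_xt = 0
Term by term:
  1/2·u_xx = - \frac{B \sin{\left(x \right)}}{2}
  -3·u_tt = - 3 A e^{- t}
  -3·u_xt = 0
So the left-hand side equals
  - 3 A e^{- t} - \frac{B \sin{\left(x \right)}}{2}
This must equal f(x, t) = - \frac{\sin{\left(x \right)}}{2} + 9 e^{- t} identically.
Matching coefficients of the independent functions:
  [e^{- t}]:  - 3 A = 9
  [\sin{\left(x \right)}]:  - \frac{B}{2} = - \frac{1}{2}
Solving: A = -3, B = 1.
Check against the point condition:
  u(0, 0) = -3  ⟹  A = -3  ✓
Hence u(x, t) = \sin{\left(x \right)} - 3 e^{- t}.

Answer: u(x, t) = \sin{\left(x \right)} - 3 e^{- t}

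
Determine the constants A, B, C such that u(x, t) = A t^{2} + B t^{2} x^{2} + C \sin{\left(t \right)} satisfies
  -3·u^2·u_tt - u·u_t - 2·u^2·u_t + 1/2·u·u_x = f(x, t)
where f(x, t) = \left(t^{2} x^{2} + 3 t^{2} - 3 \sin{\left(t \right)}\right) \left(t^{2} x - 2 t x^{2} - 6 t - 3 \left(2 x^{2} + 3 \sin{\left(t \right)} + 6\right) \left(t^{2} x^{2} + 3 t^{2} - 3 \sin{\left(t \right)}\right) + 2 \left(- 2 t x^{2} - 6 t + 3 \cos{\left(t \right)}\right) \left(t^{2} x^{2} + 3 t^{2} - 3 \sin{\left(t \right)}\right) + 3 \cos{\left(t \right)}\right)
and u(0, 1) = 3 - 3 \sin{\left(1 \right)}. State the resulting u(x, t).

Answer: u(x, t) = t^{2} x^{2} + 3 t^{2} - 3 \sin{\left(t \right)}

Derivation:
Substitute the ansatz u = A t^{2} + B t^{2} x^{2} + C \sin{\left(t \right)} into the left-hand side.
Derivatives of the ansatz:
  u_tt = 2 A + 2 B x^{2} - C \sin{\left(t \right)}
  u_t = 2 A t + 2 B t x^{2} + C \cos{\left(t \right)}
  u_x = 2 B t^{2} x
Term by term:
  -3·u^2·u_tt = - 6 A^{3} t^{4} - 18 A^{2} B t^{4} x^{2} + 3 A^{2} C t^{4} \sin{\left(t \right)} - 12 A^{2} C t^{2} \sin{\left(t \right)} - 18 A B^{2} t^{4} x^{4} + 6 A B C t^{4} x^{2} \sin{\left(t \right)} - 24 A B C t^{2} x^{2} \sin{\left(t \right)} + 6 A C^{2} t^{2} \sin^{2}{\left(t \right)} - 6 A C^{2} \sin^{2}{\left(t \right)} - 6 B^{3} t^{4} x^{6} + 3 B^{2} C t^{4} x^{4} \sin{\left(t \right)} - 12 B^{2} C t^{2} x^{4} \sin{\left(t \right)} + 6 B C^{2} t^{2} x^{2} \sin^{2}{\left(t \right)} - 6 B C^{2} x^{2} \sin^{2}{\left(t \right)} + 3 C^{3} \sin^{3}{\left(t \right)}
  -u·u_t = - 2 A^{2} t^{3} - 4 A B t^{3} x^{2} - A C t^{2} \cos{\left(t \right)} - 2 A C t \sin{\left(t \right)} - 2 B^{2} t^{3} x^{4} - B C t^{2} x^{2} \cos{\left(t \right)} - 2 B C t x^{2} \sin{\left(t \right)} - C^{2} \sin{\left(t \right)} \cos{\left(t \right)}
  -2·u^2·u_t = - 4 A^{3} t^{5} - 12 A^{2} B t^{5} x^{2} - 2 A^{2} C t^{4} \cos{\left(t \right)} - 8 A^{2} C t^{3} \sin{\left(t \right)} - 12 A B^{2} t^{5} x^{4} - 4 A B C t^{4} x^{2} \cos{\left(t \right)} - 16 A B C t^{3} x^{2} \sin{\left(t \right)} - 4 A C^{2} t^{2} \sin{\left(t \right)} \cos{\left(t \right)} - 4 A C^{2} t \sin^{2}{\left(t \right)} - 4 B^{3} t^{5} x^{6} - 2 B^{2} C t^{4} x^{4} \cos{\left(t \right)} - 8 B^{2} C t^{3} x^{4} \sin{\left(t \right)} - 4 B C^{2} t^{2} x^{2} \sin{\left(t \right)} \cos{\left(t \right)} - 4 B C^{2} t x^{2} \sin^{2}{\left(t \right)} - 2 C^{3} \sin^{2}{\left(t \right)} \cos{\left(t \right)}
  1/2·u·u_x = A B t^{4} x + B^{2} t^{4} x^{3} + B C t^{2} x \sin{\left(t \right)}
Sum these and collect like terms in the independent variables.
This must equal f(x, t) identically; expanded, f = - 4 t^{5} x^{6} - 36 t^{5} x^{4} - 108 t^{5} x^{2} - 108 t^{5} - 6 t^{4} x^{6} - 9 t^{4} x^{4} \sin{\left(t \right)} + 6 t^{4} x^{4} \cos{\left(t \right)} - 54 t^{4} x^{4} + t^{4} x^{3} - 54 t^{4} x^{2} \sin{\left(t \right)} + 36 t^{4} x^{2} \cos{\left(t \right)} - 162 t^{4} x^{2} + 3 t^{4} x - 81 t^{4} \sin{\left(t \right)} + 54 t^{4} \cos{\left(t \right)} - 162 t^{4} + 24 t^{3} x^{4} \sin{\left(t \right)} - 2 t^{3} x^{4} + 144 t^{3} x^{2} \sin{\left(t \right)} - 12 t^{3} x^{2} + 216 t^{3} \sin{\left(t \right)} - 18 t^{3} + 36 t^{2} x^{4} \sin{\left(t \right)} + 54 t^{2} x^{2} \sin^{2}{\left(t \right)} - 36 t^{2} x^{2} \sin{\left(t \right)} \cos{\left(t \right)} + 216 t^{2} x^{2} \sin{\left(t \right)} + 3 t^{2} x^{2} \cos{\left(t \right)} - 3 t^{2} x \sin{\left(t \right)} + 162 t^{2} \sin^{2}{\left(t \right)} - 108 t^{2} \sin{\left(t \right)} \cos{\left(t \right)} + 324 t^{2} \sin{\left(t \right)} + 9 t^{2} \cos{\left(t \right)} - 36 t x^{2} \sin^{2}{\left(t \right)} + 6 t x^{2} \sin{\left(t \right)} - 108 t \sin^{2}{\left(t \right)} + 18 t \sin{\left(t \right)} - 54 x^{2} \sin^{2}{\left(t \right)} - 81 \sin^{3}{\left(t \right)} + 54 \sin^{2}{\left(t \right)} \cos{\left(t \right)} - 162 \sin^{2}{\left(t \right)} - 9 \sin{\left(t \right)} \cos{\left(t \right)}.
Matching coefficients of the independent functions:
(each divided by its leading coefficient; functions giving the same equation are listed together)
  [t^{3}]:  A^{2} - 9 = 0
  [t^{4}, t^{5}]:  A^{3} - 27 = 0
  [t \sin{\left(t \right)}, t^{2} \cos{\left(t \right)}]:  A C + 9 = 0
  [t \sin^{2}{\left(t \right)}, t^{2} \sin^{2}{\left(t \right)}, t^{2} \sin{\left(t \right)} \cos{\left(t \right)}, …]:  A C^{2} - 27 = 0
  [t^{2} \sin{\left(t \right)}, t^{3} \sin{\left(t \right)}, t^{4} \sin{\left(t \right)}, …]:  A^{2} C + 27 = 0
  [t^{3} x^{2}, t^{4} x]:  A B - 3 = 0
  [t^{3} x^{4}, t^{4} x^{3}]:  B^{2} - 1 = 0
  [t^{4} x^{2}, t^{5} x^{2}]:  A^{2} B - 9 = 0
  [t^{4} x^{4}, t^{5} x^{4}]:  A B^{2} - 3 = 0
  [t^{4} x^{6}, t^{5} x^{6}]:  B^{3} - 1 = 0
  [x^{2} \sin^{2}{\left(t \right)}, t x^{2} \sin^{2}{\left(t \right)}, t^{2} x^{2} \sin^{2}{\left(t \right)}, …]:  B C^{2} - 9 = 0
  [\sin{\left(t \right)} \cos{\left(t \right)}]:  C^{2} - 9 = 0
  [\sin^{2}{\left(t \right)} \cos{\left(t \right)}, \sin^{3}{\left(t \right)}]:  C^{3} + 27 = 0
  [t x^{2} \sin{\left(t \right)}, t^{2} x \sin{\left(t \right)}, t^{2} x^{2} \cos{\left(t \right)}]:  B C + 3 = 0
  [t^{2} x^{2} \sin{\left(t \right)}, t^{3} x^{2} \sin{\left(t \right)}, t^{4} x^{2} \sin{\left(t \right)}, …]:  A B C + 9 = 0
  [t^{2} x^{4} \sin{\left(t \right)}, t^{3} x^{4} \sin{\left(t \right)}, t^{4} x^{4} \sin{\left(t \right)}, …]:  B^{2} C + 3 = 0
Solving: A = 3, B = 1, C = -3.
Check against the point condition:
  u(0, 1) = 3 - 3 \sin{\left(1 \right)}  ⟹  A + C \sin{\left(1 \right)} = 3 - 3 \sin{\left(1 \right)}  ✓
Hence u(x, t) = t^{2} x^{2} + 3 t^{2} - 3 \sin{\left(t \right)}.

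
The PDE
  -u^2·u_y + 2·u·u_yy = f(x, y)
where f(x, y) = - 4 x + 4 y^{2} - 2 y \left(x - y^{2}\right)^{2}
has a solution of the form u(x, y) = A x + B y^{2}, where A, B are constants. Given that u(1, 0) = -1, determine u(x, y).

Substitute the ansatz u = A x + B y^{2} into the left-hand side.
Derivatives of the ansatz:
  u_y = 2 B y
  u_yy = 2 B
Term by term:
  -u^2·u_y = - 2 A^{2} B x^{2} y - 4 A B^{2} x y^{3} - 2 B^{3} y^{5}
  2·u·u_yy = 4 A B x + 4 B^{2} y^{2}
So the left-hand side equals
  - 2 A^{2} B x^{2} y - 4 A B^{2} x y^{3} + 4 A B x - 2 B^{3} y^{5} + 4 B^{2} y^{2}
This must equal f(x, y) identically; expanded, f = - 2 x^{2} y + 4 x y^{3} - 4 x - 2 y^{5} + 4 y^{2}.
Matching coefficients of the independent functions:
  [x]:  4 A B = -4
  [y^{2}]:  4 B^{2} = 4
  [y^{5}]:  - 2 B^{3} = -2
  [x y^{3}]:  - 4 A B^{2} = 4
  [x^{2} y]:  - 2 A^{2} B = -2
Solving: A = -1, B = 1.
Check against the point condition:
  u(1, 0) = -1  ⟹  A = -1  ✓
Hence u(x, y) = - x + y^{2}.

Answer: u(x, y) = - x + y^{2}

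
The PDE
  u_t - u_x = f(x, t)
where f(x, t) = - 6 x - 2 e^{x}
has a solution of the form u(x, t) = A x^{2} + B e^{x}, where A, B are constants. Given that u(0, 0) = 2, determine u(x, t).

Substitute the ansatz u = A x^{2} + B e^{x} into the left-hand side.
Derivatives of the ansatz:
  u_t = 0
  u_x = 2 A x + B e^{x}
Term by term:
  u_t = 0
  -u_x = - 2 A x - B e^{x}
So the left-hand side equals
  - 2 A x - B e^{x}
This must equal f(x, t) = - 6 x - 2 e^{x} identically.
Matching coefficients of the independent functions:
  [x]:  - 2 A = -6
  [e^{x}]:  - B = -2
Solving: A = 3, B = 2.
Check against the point condition:
  u(0, 0) = 2  ⟹  B = 2  ✓
Hence u(x, t) = 3 x^{2} + 2 e^{x}.

Answer: u(x, t) = 3 x^{2} + 2 e^{x}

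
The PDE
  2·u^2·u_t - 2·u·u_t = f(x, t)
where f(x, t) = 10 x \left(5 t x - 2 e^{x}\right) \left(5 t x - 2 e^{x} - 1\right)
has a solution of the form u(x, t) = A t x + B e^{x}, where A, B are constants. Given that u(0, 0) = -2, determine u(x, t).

Substitute the ansatz u = A t x + B e^{x} into the left-hand side.
Derivatives of the ansatz:
  u_t = A x
Term by term:
  2·u^2·u_t = 2 A^{3} t^{2} x^{3} + 4 A^{2} B t x^{2} e^{x} + 2 A B^{2} x e^{2 x}
  -2·u·u_t = - 2 A^{2} t x^{2} - 2 A B x e^{x}
So the left-hand side equals
  2 A^{3} t^{2} x^{3} + 4 A^{2} B t x^{2} e^{x} - 2 A^{2} t x^{2} + 2 A B^{2} x e^{2 x} - 2 A B x e^{x}
This must equal f(x, t) identically; expanded, f = 250 t^{2} x^{3} - 200 t x^{2} e^{x} - 50 t x^{2} + 40 x e^{2 x} + 20 x e^{x}.
Matching coefficients of the independent functions:
  [t x^{2}]:  - 2 A^{2} = -50
  [t^{2} x^{3}]:  2 A^{3} = 250
  [x e^{x}]:  - 2 A B = 20
  [x e^{2 x}]:  2 A B^{2} = 40
  [t x^{2} e^{x}]:  4 A^{2} B = -200
Solving: A = 5, B = -2.
Check against the point condition:
  u(0, 0) = -2  ⟹  B = -2  ✓
Hence u(x, t) = 5 t x - 2 e^{x}.

Answer: u(x, t) = 5 t x - 2 e^{x}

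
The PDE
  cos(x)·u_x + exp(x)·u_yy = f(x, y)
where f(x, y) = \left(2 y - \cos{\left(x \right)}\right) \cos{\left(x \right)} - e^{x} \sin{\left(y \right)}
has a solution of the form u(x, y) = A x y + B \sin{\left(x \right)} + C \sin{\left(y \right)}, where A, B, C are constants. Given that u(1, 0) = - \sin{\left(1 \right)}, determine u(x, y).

Answer: u(x, y) = 2 x y - \sin{\left(x \right)} + \sin{\left(y \right)}

Derivation:
Substitute the ansatz u = A x y + B \sin{\left(x \right)} + C \sin{\left(y \right)} into the left-hand side.
Derivatives of the ansatz:
  u_x = A y + B \cos{\left(x \right)}
  u_yy = - C \sin{\left(y \right)}
Term by term:
  cos(x)·u_x = A y \cos{\left(x \right)} + B \cos^{2}{\left(x \right)}
  exp(x)·u_yy = - C e^{x} \sin{\left(y \right)}
So the left-hand side equals
  A y \cos{\left(x \right)} + B \cos^{2}{\left(x \right)} - C e^{x} \sin{\left(y \right)}
This must equal f(x, y) identically; expanded, f = 2 y \cos{\left(x \right)} - e^{x} \sin{\left(y \right)} - \cos^{2}{\left(x \right)}.
Matching coefficients of the independent functions:
  [y \cos{\left(x \right)}]:  A = 2
  [e^{x} \sin{\left(y \right)}]:  - C = -1
  [\cos^{2}{\left(x \right)}]:  B = -1
Solving: A = 2, B = -1, C = 1.
Check against the point condition:
  u(1, 0) = - \sin{\left(1 \right)}  ⟹  B \sin{\left(1 \right)} = - \sin{\left(1 \right)}  ✓
Hence u(x, y) = 2 x y - \sin{\left(x \right)} + \sin{\left(y \right)}.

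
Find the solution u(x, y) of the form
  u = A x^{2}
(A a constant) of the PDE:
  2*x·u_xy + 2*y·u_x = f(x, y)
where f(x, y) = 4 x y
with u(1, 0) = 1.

Substitute the ansatz u = A x^{2} into the left-hand side.
Derivatives of the ansatz:
  u_xy = 0
  u_x = 2 A x
Term by term:
  2*x·u_xy = 0
  2*y·u_x = 4 A x y
So the left-hand side equals
  4 A x y
This must equal f(x, y) = 4 x y identically.
Matching coefficients of the independent functions:
  [x y]:  4 A = 4
Solving: A = 1.
Check against the point condition:
  u(1, 0) = 1  ⟹  A = 1  ✓
Hence u(x, y) = x^{2}.

Answer: u(x, y) = x^{2}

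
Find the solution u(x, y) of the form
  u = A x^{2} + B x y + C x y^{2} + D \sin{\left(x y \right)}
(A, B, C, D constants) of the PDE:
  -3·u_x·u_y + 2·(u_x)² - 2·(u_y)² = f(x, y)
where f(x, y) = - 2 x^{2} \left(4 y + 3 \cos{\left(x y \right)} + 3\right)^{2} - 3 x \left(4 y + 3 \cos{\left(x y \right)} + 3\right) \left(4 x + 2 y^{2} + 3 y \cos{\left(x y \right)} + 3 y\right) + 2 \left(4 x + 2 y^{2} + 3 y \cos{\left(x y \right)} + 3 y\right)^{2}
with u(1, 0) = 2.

Answer: u(x, y) = 2 x^{2} + 2 x y^{2} + 3 x y + 3 \sin{\left(x y \right)}

Derivation:
Substitute the ansatz u = A x^{2} + B x y + C x y^{2} + D \sin{\left(x y \right)} into the left-hand side.
Derivatives of the ansatz:
  u_x = 2 A x + B y + C y^{2} + D y \cos{\left(x y \right)}
  u_y = B x + 2 C x y + D x \cos{\left(x y \right)}
Term by term:
  -3·u_x·u_y = - 6 A B x^{2} - 12 A C x^{2} y - 6 A D x^{2} \cos{\left(x y \right)} - 3 B^{2} x y - 9 B C x y^{2} - 6 B D x y \cos{\left(x y \right)} - 6 C^{2} x y^{3} - 9 C D x y^{2} \cos{\left(x y \right)} - 3 D^{2} x y \cos^{2}{\left(x y \right)}
  2·(u_x)² = 8 A^{2} x^{2} + 8 A B x y + 8 A C x y^{2} + 8 A D x y \cos{\left(x y \right)} + 2 B^{2} y^{2} + 4 B C y^{3} + 4 B D y^{2} \cos{\left(x y \right)} + 2 C^{2} y^{4} + 4 C D y^{3} \cos{\left(x y \right)} + 2 D^{2} y^{2} \cos^{2}{\left(x y \right)}
  -2·(u_y)² = - 2 B^{2} x^{2} - 8 B C x^{2} y - 4 B D x^{2} \cos{\left(x y \right)} - 8 C^{2} x^{2} y^{2} - 8 C D x^{2} y \cos{\left(x y \right)} - 2 D^{2} x^{2} \cos^{2}{\left(x y \right)}
Sum these and collect like terms in the independent variables.
This must equal f(x, y) identically; expanded, f = - 32 x^{2} y^{2} - 48 x^{2} y \cos{\left(x y \right)} - 96 x^{2} y - 18 x^{2} \cos^{2}{\left(x y \right)} - 72 x^{2} \cos{\left(x y \right)} - 22 x^{2} - 24 x y^{3} - 54 x y^{2} \cos{\left(x y \right)} - 22 x y^{2} - 27 x y \cos^{2}{\left(x y \right)} - 6 x y \cos{\left(x y \right)} + 21 x y + 8 y^{4} + 24 y^{3} \cos{\left(x y \right)} + 24 y^{3} + 18 y^{2} \cos^{2}{\left(x y \right)} + 36 y^{2} \cos{\left(x y \right)} + 18 y^{2}.
Matching coefficients of the independent functions:
(each divided by its leading coefficient; functions giving the same equation are listed together)
  [x^{2}]:  A^{2} - \frac{3 A B}{4} - \frac{B^{2}}{4} + \frac{11}{4} = 0
  [y^{2}]:  B^{2} - 9 = 0
  [y^{3}]:  B C - 6 = 0
  [y^{4}, x y^{3}, x^{2} y^{2}]:  C^{2} - 4 = 0
  [x y]:  A B - \frac{3 B^{2}}{8} - \frac{21}{8} = 0
  [x y^{2}]:  A C - \frac{9 B C}{8} + \frac{11}{4} = 0
  [x^{2} y]:  A C + \frac{2 B C}{3} - 8 = 0
  [x^{2} \cos{\left(x y \right)}]:  A D + \frac{2 B D}{3} - 12 = 0
  [x^{2} \cos^{2}{\left(x y \right)}, y^{2} \cos^{2}{\left(x y \right)}, x y \cos^{2}{\left(x y \right)}]:  D^{2} - 9 = 0
  [y^{2} \cos{\left(x y \right)}]:  B D - 9 = 0
  [y^{3} \cos{\left(x y \right)}, x y^{2} \cos{\left(x y \right)}, x^{2} y \cos{\left(x y \right)}]:  C D - 6 = 0
  [x y \cos{\left(x y \right)}]:  A D - \frac{3 B D}{4} + \frac{3}{4} = 0
These equations allow (A, B, C, D) = (-2, -3, -2, -3) or (2, 3, 2, 3).
Impose the point condition(s):
  u(1, 0) = 2  ⟹  A = 2
Only A = 2, B = 3, C = 2, D = 3 satisfies everything.
Hence u(x, y) = 2 x^{2} + 2 x y^{2} + 3 x y + 3 \sin{\left(x y \right)}.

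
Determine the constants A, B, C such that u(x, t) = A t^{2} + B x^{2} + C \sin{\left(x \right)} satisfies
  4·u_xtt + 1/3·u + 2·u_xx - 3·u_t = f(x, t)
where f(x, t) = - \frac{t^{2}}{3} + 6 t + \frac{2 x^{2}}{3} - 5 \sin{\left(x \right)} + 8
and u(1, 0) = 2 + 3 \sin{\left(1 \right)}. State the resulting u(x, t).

Substitute the ansatz u = A t^{2} + B x^{2} + C \sin{\left(x \right)} into the left-hand side.
Derivatives of the ansatz:
  u_xtt = 0
  u_xx = 2 B - C \sin{\left(x \right)}
  u_t = 2 A t
Term by term:
  4·u_xtt = 0
  1/3·u = \frac{A t^{2}}{3} + \frac{B x^{2}}{3} + \frac{C \sin{\left(x \right)}}{3}
  2·u_xx = 4 B - 2 C \sin{\left(x \right)}
  -3·u_t = - 6 A t
So the left-hand side equals
  \frac{A t^{2}}{3} - 6 A t + \frac{B x^{2}}{3} + 4 B - \frac{5 C \sin{\left(x \right)}}{3}
This must equal f(x, t) = - \frac{t^{2}}{3} + 6 t + \frac{2 x^{2}}{3} - 5 \sin{\left(x \right)} + 8 identically.
Matching coefficients of the independent functions:
  [constant term]:  4 B = 8
  [t]:  - 6 A = 6
  [t^{2}]:  \frac{A}{3} = - \frac{1}{3}
  [x^{2}]:  \frac{B}{3} = \frac{2}{3}
  [\sin{\left(x \right)}]:  - \frac{5 C}{3} = -5
Solving: A = -1, B = 2, C = 3.
Check against the point condition:
  u(1, 0) = 2 + 3 \sin{\left(1 \right)}  ⟹  B + C \sin{\left(1 \right)} = 2 + 3 \sin{\left(1 \right)}  ✓
Hence u(x, t) = - t^{2} + 2 x^{2} + 3 \sin{\left(x \right)}.

Answer: u(x, t) = - t^{2} + 2 x^{2} + 3 \sin{\left(x \right)}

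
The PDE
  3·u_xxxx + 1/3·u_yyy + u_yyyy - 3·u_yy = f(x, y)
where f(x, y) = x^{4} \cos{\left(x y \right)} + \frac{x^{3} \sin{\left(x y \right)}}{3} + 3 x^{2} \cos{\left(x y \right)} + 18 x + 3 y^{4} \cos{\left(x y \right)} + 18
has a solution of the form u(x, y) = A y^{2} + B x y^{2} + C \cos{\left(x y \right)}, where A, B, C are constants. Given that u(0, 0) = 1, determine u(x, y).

Answer: u(x, y) = - 3 x y^{2} - 3 y^{2} + \cos{\left(x y \right)}

Derivation:
Substitute the ansatz u = A y^{2} + B x y^{2} + C \cos{\left(x y \right)} into the left-hand side.
Derivatives of the ansatz:
  u_xxxx = C y^{4} \cos{\left(x y \right)}
  u_yyy = C x^{3} \sin{\left(x y \right)}
  u_yyyy = C x^{4} \cos{\left(x y \right)}
  u_yy = 2 A + 2 B x - C x^{2} \cos{\left(x y \right)}
Term by term:
  3·u_xxxx = 3 C y^{4} \cos{\left(x y \right)}
  1/3·u_yyy = \frac{C x^{3} \sin{\left(x y \right)}}{3}
  u_yyyy = C x^{4} \cos{\left(x y \right)}
  -3·u_yy = - 6 A - 6 B x + 3 C x^{2} \cos{\left(x y \right)}
So the left-hand side equals
  - 6 A - 6 B x + C x^{4} \cos{\left(x y \right)} + \frac{C x^{3} \sin{\left(x y \right)}}{3} + 3 C x^{2} \cos{\left(x y \right)} + 3 C y^{4} \cos{\left(x y \right)}
This must equal f(x, y) = x^{4} \cos{\left(x y \right)} + \frac{x^{3} \sin{\left(x y \right)}}{3} + 3 x^{2} \cos{\left(x y \right)} + 18 x + 3 y^{4} \cos{\left(x y \right)} + 18 identically.
Matching coefficients of the independent functions:
  [constant term]:  - 6 A = 18
  [x]:  - 6 B = 18
  [x^{2} \cos{\left(x y \right)}, y^{4} \cos{\left(x y \right)}]:  3 C = 3
  [x^{3} \sin{\left(x y \right)}]:  \frac{C}{3} = \frac{1}{3}
  [x^{4} \cos{\left(x y \right)}]:  C = 1
Solving: A = -3, B = -3, C = 1.
Check against the point condition:
  u(0, 0) = 1  ⟹  C = 1  ✓
Hence u(x, y) = - 3 x y^{2} - 3 y^{2} + \cos{\left(x y \right)}.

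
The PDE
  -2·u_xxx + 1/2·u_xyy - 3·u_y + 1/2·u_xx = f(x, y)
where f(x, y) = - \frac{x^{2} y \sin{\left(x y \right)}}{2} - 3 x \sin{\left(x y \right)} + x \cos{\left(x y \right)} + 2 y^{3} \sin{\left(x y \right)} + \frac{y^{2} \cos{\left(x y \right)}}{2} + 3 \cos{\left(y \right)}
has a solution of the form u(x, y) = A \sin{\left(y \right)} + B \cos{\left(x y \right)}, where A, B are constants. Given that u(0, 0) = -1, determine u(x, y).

Substitute the ansatz u = A \sin{\left(y \right)} + B \cos{\left(x y \right)} into the left-hand side.
Derivatives of the ansatz:
  u_xxx = B y^{3} \sin{\left(x y \right)}
  u_xyy = B x^{2} y \sin{\left(x y \right)} - 2 B x \cos{\left(x y \right)}
  u_y = A \cos{\left(y \right)} - B x \sin{\left(x y \right)}
  u_xx = - B y^{2} \cos{\left(x y \right)}
Term by term:
  -2·u_xxx = - 2 B y^{3} \sin{\left(x y \right)}
  1/2·u_xyy = \frac{B x^{2} y \sin{\left(x y \right)}}{2} - B x \cos{\left(x y \right)}
  -3·u_y = - 3 A \cos{\left(y \right)} + 3 B x \sin{\left(x y \right)}
  1/2·u_xx = - \frac{B y^{2} \cos{\left(x y \right)}}{2}
So the left-hand side equals
  - 3 A \cos{\left(y \right)} + \frac{B x^{2} y \sin{\left(x y \right)}}{2} + 3 B x \sin{\left(x y \right)} - B x \cos{\left(x y \right)} - 2 B y^{3} \sin{\left(x y \right)} - \frac{B y^{2} \cos{\left(x y \right)}}{2}
This must equal f(x, y) = - \frac{x^{2} y \sin{\left(x y \right)}}{2} - 3 x \sin{\left(x y \right)} + x \cos{\left(x y \right)} + 2 y^{3} \sin{\left(x y \right)} + \frac{y^{2} \cos{\left(x y \right)}}{2} + 3 \cos{\left(y \right)} identically.
Matching coefficients of the independent functions:
  [x \sin{\left(x y \right)}]:  3 B = -3
  [x \cos{\left(x y \right)}]:  - B = 1
  [y^{2} \cos{\left(x y \right)}]:  - \frac{B}{2} = \frac{1}{2}
  [y^{3} \sin{\left(x y \right)}]:  - 2 B = 2
  [x^{2} y \sin{\left(x y \right)}]:  \frac{B}{2} = - \frac{1}{2}
  [\cos{\left(y \right)}]:  - 3 A = 3
Solving: A = -1, B = -1.
Check against the point condition:
  u(0, 0) = -1  ⟹  B = -1  ✓
Hence u(x, y) = - \sin{\left(y \right)} - \cos{\left(x y \right)}.

Answer: u(x, y) = - \sin{\left(y \right)} - \cos{\left(x y \right)}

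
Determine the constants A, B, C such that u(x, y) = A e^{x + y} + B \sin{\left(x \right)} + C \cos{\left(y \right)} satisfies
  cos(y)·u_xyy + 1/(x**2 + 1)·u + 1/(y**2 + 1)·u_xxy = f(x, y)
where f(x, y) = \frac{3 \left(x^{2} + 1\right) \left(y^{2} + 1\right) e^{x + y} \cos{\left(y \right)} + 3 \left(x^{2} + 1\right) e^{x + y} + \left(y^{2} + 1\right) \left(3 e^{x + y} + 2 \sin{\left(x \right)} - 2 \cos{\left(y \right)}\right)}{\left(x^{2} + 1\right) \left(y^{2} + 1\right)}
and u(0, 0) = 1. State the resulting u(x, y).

Substitute the ansatz u = A e^{x + y} + B \sin{\left(x \right)} + C \cos{\left(y \right)} into the left-hand side.
Derivatives of the ansatz:
  u_xyy = A e^{x} e^{y}
  u_xxy = A e^{x} e^{y}
Term by term:
  cos(y)·u_xyy = A e^{x} e^{y} \cos{\left(y \right)}
  1/(x**2 + 1)·u = \frac{A e^{x} e^{y}}{x^{2} + 1} + \frac{B \sin{\left(x \right)}}{x^{2} + 1} + \frac{C \cos{\left(y \right)}}{x^{2} + 1}
  1/(y**2 + 1)·u_xxy = \frac{A e^{x} e^{y}}{y^{2} + 1}
So the left-hand side equals
  A e^{x} e^{y} \cos{\left(y \right)} + \frac{A e^{x} e^{y}}{y^{2} + 1} + \frac{A e^{x} e^{y}}{x^{2} + 1} + \frac{B \sin{\left(x \right)}}{x^{2} + 1} + \frac{C \cos{\left(y \right)}}{x^{2} + 1}
This must equal f(x, y) identically; expanded, f = 3 e^{x} e^{y} \cos{\left(y \right)} + \frac{3 e^{x} e^{y}}{y^{2} + 1} + \frac{3 e^{x} e^{y}}{x^{2} + 1} + \frac{2 \sin{\left(x \right)}}{x^{2} + 1} - \frac{2 \cos{\left(y \right)}}{x^{2} + 1}.
Matching coefficients of the independent functions:
  [\frac{\sin{\left(x \right)}}{x^{2} + 1}]:  B = 2
  [\frac{\cos{\left(y \right)}}{x^{2} + 1}]:  C = -2
  [\frac{e^{x} e^{y}}{x^{2} + 1}, \frac{e^{x} e^{y}}{y^{2} + 1}, e^{x} e^{y} \cos{\left(y \right)}]:  A = 3
Solving: A = 3, B = 2, C = -2.
Check against the point condition:
  u(0, 0) = 1  ⟹  A + C = 1  ✓
Hence u(x, y) = 3 e^{x + y} + 2 \sin{\left(x \right)} - 2 \cos{\left(y \right)}.

Answer: u(x, y) = 3 e^{x + y} + 2 \sin{\left(x \right)} - 2 \cos{\left(y \right)}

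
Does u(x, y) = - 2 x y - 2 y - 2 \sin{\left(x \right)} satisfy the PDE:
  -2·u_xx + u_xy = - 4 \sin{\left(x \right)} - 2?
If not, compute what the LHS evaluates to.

Answer: Yes

Derivation:
Evaluate each term of the left-hand side for u = - 2 x y - 2 y - 2 \sin{\left(x \right)}.
Derivatives:
  u_xx = 2 \sin{\left(x \right)}
  u_xy = -2
Terms:
  -2·u_xx = - 4 \sin{\left(x \right)}
  u_xy = -2
Sum: LHS = - 4 \sin{\left(x \right)} - 2
This is exactly the given right-hand side, so u is a solution.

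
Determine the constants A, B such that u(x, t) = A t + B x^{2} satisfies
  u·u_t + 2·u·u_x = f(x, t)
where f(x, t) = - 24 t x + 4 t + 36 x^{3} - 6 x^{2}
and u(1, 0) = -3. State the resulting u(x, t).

Substitute the ansatz u = A t + B x^{2} into the left-hand side.
Derivatives of the ansatz:
  u_t = A
  u_x = 2 B x
Term by term:
  u·u_t = A^{2} t + A B x^{2}
  2·u·u_x = 4 A B t x + 4 B^{2} x^{3}
So the left-hand side equals
  A^{2} t + 4 A B t x + A B x^{2} + 4 B^{2} x^{3}
This must equal f(x, t) = - 24 t x + 4 t + 36 x^{3} - 6 x^{2} identically.
Matching coefficients of the independent functions:
  [t]:  A^{2} = 4
  [x^{2}]:  A B = -6
  [x^{3}]:  4 B^{2} = 36
  [t x]:  4 A B = -24
These equations allow (A, B) = (-2, 3) or (2, -3).
Impose the point condition(s):
  u(1, 0) = -3  ⟹  B = -3
Only A = 2, B = -3 satisfies everything.
Hence u(x, t) = 2 t - 3 x^{2}.

Answer: u(x, t) = 2 t - 3 x^{2}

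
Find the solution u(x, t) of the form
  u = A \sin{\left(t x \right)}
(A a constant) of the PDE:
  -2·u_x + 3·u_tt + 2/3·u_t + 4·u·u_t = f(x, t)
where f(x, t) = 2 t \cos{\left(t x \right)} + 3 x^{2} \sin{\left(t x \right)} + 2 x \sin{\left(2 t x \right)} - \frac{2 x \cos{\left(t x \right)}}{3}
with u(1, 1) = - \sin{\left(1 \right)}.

Answer: u(x, t) = - \sin{\left(t x \right)}

Derivation:
Substitute the ansatz u = A \sin{\left(t x \right)} into the left-hand side.
Derivatives of the ansatz:
  u_x = A t \cos{\left(t x \right)}
  u_tt = - A x^{2} \sin{\left(t x \right)}
  u_t = A x \cos{\left(t x \right)}
Term by term:
  -2·u_x = - 2 A t \cos{\left(t x \right)}
  3·u_tt = - 3 A x^{2} \sin{\left(t x \right)}
  2/3·u_t = \frac{2 A x \cos{\left(t x \right)}}{3}
  4·u·u_t = 4 A^{2} x \sin{\left(t x \right)} \cos{\left(t x \right)}
So the left-hand side equals
  4 A^{2} x \sin{\left(t x \right)} \cos{\left(t x \right)} - 2 A t \cos{\left(t x \right)} - 3 A x^{2} \sin{\left(t x \right)} + \frac{2 A x \cos{\left(t x \right)}}{3}
This must equal f(x, t) identically; expanded, f = 2 t \cos{\left(t x \right)} + 3 x^{2} \sin{\left(t x \right)} + 4 x \sin{\left(t x \right)} \cos{\left(t x \right)} - \frac{2 x \cos{\left(t x \right)}}{3}.
Matching coefficients of the independent functions:
  [t \cos{\left(t x \right)}]:  - 2 A = 2
  [x \cos{\left(t x \right)}]:  \frac{2 A}{3} = - \frac{2}{3}
  [x^{2} \sin{\left(t x \right)}]:  - 3 A = 3
  [x \sin{\left(t x \right)} \cos{\left(t x \right)}]:  4 A^{2} = 4
Solving: A = -1.
Check against the point condition:
  u(1, 1) = - \sin{\left(1 \right)}  ⟹  A \sin{\left(1 \right)} = - \sin{\left(1 \right)}  ✓
Hence u(x, t) = - \sin{\left(t x \right)}.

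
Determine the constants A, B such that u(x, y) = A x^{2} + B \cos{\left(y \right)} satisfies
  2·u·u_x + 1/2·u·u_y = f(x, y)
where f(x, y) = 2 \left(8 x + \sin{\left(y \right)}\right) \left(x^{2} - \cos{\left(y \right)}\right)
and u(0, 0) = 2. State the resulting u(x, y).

Substitute the ansatz u = A x^{2} + B \cos{\left(y \right)} into the left-hand side.
Derivatives of the ansatz:
  u_x = 2 A x
  u_y = - B \sin{\left(y \right)}
Term by term:
  2·u·u_x = 4 A^{2} x^{3} + 4 A B x \cos{\left(y \right)}
  1/2·u·u_y = - \frac{A B x^{2} \sin{\left(y \right)}}{2} - \frac{B^{2} \sin{\left(y \right)} \cos{\left(y \right)}}{2}
So the left-hand side equals
  4 A^{2} x^{3} - \frac{A B x^{2} \sin{\left(y \right)}}{2} + 4 A B x \cos{\left(y \right)} - \frac{B^{2} \sin{\left(y \right)} \cos{\left(y \right)}}{2}
This must equal f(x, y) identically; expanded, f = 16 x^{3} + 2 x^{2} \sin{\left(y \right)} - 16 x \cos{\left(y \right)} - 2 \sin{\left(y \right)} \cos{\left(y \right)}.
Matching coefficients of the independent functions:
  [x^{3}]:  4 A^{2} = 16
  [x \cos{\left(y \right)}]:  4 A B = -16
  [x^{2} \sin{\left(y \right)}]:  - \frac{A B}{2} = 2
  [\sin{\left(y \right)} \cos{\left(y \right)}]:  - \frac{B^{2}}{2} = -2
These equations allow (A, B) = (-2, 2) or (2, -2).
Impose the point condition(s):
  u(0, 0) = 2  ⟹  B = 2
Only A = -2, B = 2 satisfies everything.
Hence u(x, y) = - 2 x^{2} + 2 \cos{\left(y \right)}.

Answer: u(x, y) = - 2 x^{2} + 2 \cos{\left(y \right)}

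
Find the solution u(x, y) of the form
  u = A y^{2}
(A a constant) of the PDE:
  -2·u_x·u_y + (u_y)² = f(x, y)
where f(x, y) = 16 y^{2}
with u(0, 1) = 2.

Answer: u(x, y) = 2 y^{2}

Derivation:
Substitute the ansatz u = A y^{2} into the left-hand side.
Derivatives of the ansatz:
  u_x = 0
  u_y = 2 A y
Term by term:
  -2·u_x·u_y = 0
  (u_y)² = 4 A^{2} y^{2}
So the left-hand side equals
  4 A^{2} y^{2}
This must equal f(x, y) = 16 y^{2} identically.
Matching coefficients of the independent functions:
  [y^{2}]:  4 A^{2} = 16
These equations allow (A) = (-2) or (2).
Impose the point condition(s):
  u(0, 1) = 2  ⟹  A = 2
Only A = 2 satisfies everything.
Hence u(x, y) = 2 y^{2}.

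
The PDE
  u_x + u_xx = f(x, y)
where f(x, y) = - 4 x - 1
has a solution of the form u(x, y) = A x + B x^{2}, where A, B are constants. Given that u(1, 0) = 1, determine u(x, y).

Answer: u(x, y) = - 2 x^{2} + 3 x

Derivation:
Substitute the ansatz u = A x + B x^{2} into the left-hand side.
Derivatives of the ansatz:
  u_x = A + 2 B x
  u_xx = 2 B
Term by term:
  u_x = A + 2 B x
  u_xx = 2 B
So the left-hand side equals
  A + 2 B x + 2 B
This must equal f(x, y) = - 4 x - 1 identically.
Matching coefficients of the independent functions:
  [constant term]:  A + 2 B = -1
  [x]:  2 B = -4
Solving: A = 3, B = -2.
Check against the point condition:
  u(1, 0) = 1  ⟹  A + B = 1  ✓
Hence u(x, y) = - 2 x^{2} + 3 x.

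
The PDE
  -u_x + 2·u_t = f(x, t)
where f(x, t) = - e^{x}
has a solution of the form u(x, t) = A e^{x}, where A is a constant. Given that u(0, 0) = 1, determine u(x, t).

Answer: u(x, t) = e^{x}

Derivation:
Substitute the ansatz u = A e^{x} into the left-hand side.
Derivatives of the ansatz:
  u_x = A e^{x}
  u_t = 0
Term by term:
  -u_x = - A e^{x}
  2·u_t = 0
So the left-hand side equals
  - A e^{x}
This must equal f(x, t) = - e^{x} identically.
Matching coefficients of the independent functions:
  [e^{x}]:  - A = -1
Solving: A = 1.
Check against the point condition:
  u(0, 0) = 1  ⟹  A = 1  ✓
Hence u(x, t) = e^{x}.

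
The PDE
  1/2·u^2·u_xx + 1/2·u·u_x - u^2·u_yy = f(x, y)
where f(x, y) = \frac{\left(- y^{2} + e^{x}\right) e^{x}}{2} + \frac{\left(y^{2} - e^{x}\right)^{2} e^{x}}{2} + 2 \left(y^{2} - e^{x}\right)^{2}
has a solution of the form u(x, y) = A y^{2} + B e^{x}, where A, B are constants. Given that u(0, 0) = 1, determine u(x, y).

Substitute the ansatz u = A y^{2} + B e^{x} into the left-hand side.
Derivatives of the ansatz:
  u_xx = B e^{x}
  u_x = B e^{x}
  u_yy = 2 A
Term by term:
  1/2·u^2·u_xx = \frac{A^{2} B y^{4} e^{x}}{2} + A B^{2} y^{2} e^{2 x} + \frac{B^{3} e^{3 x}}{2}
  1/2·u·u_x = \frac{A B y^{2} e^{x}}{2} + \frac{B^{2} e^{2 x}}{2}
  -u^2·u_yy = - 2 A^{3} y^{4} - 4 A^{2} B y^{2} e^{x} - 2 A B^{2} e^{2 x}
So the left-hand side equals
  - 2 A^{3} y^{4} + \frac{A^{2} B y^{4} e^{x}}{2} - 4 A^{2} B y^{2} e^{x} + A B^{2} y^{2} e^{2 x} - 2 A B^{2} e^{2 x} + \frac{A B y^{2} e^{x}}{2} + \frac{B^{3} e^{3 x}}{2} + \frac{B^{2} e^{2 x}}{2}
This must equal f(x, y) identically; expanded, f = \frac{y^{4} e^{x}}{2} + 2 y^{4} - y^{2} e^{2 x} - \frac{9 y^{2} e^{x}}{2} + \frac{e^{3 x}}{2} + \frac{5 e^{2 x}}{2}.
Matching coefficients of the independent functions:
  [y^{4}]:  - 2 A^{3} = 2
  [y^{2} e^{x}]:  - 4 A^{2} B + \frac{A B}{2} = - \frac{9}{2}
  [y^{2} e^{2 x}]:  A B^{2} = -1
  [y^{4} e^{x}]:  \frac{A^{2} B}{2} = \frac{1}{2}
  [e^{2 x}]:  - 2 A B^{2} + \frac{B^{2}}{2} = \frac{5}{2}
  [e^{3 x}]:  \frac{B^{3}}{2} = \frac{1}{2}
Solving: A = -1, B = 1.
Check against the point condition:
  u(0, 0) = 1  ⟹  B = 1  ✓
Hence u(x, y) = - y^{2} + e^{x}.

Answer: u(x, y) = - y^{2} + e^{x}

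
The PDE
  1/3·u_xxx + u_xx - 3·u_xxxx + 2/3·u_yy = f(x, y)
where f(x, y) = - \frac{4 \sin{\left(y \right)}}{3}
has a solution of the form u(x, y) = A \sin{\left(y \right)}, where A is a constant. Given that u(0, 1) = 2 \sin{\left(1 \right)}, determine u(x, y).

Substitute the ansatz u = A \sin{\left(y \right)} into the left-hand side.
Derivatives of the ansatz:
  u_xxx = 0
  u_xx = 0
  u_xxxx = 0
  u_yy = - A \sin{\left(y \right)}
Term by term:
  1/3·u_xxx = 0
  u_xx = 0
  -3·u_xxxx = 0
  2/3·u_yy = - \frac{2 A \sin{\left(y \right)}}{3}
So the left-hand side equals
  - \frac{2 A \sin{\left(y \right)}}{3}
This must equal f(x, y) = - \frac{4 \sin{\left(y \right)}}{3} identically.
Matching coefficients of the independent functions:
  [\sin{\left(y \right)}]:  - \frac{2 A}{3} = - \frac{4}{3}
Solving: A = 2.
Check against the point condition:
  u(0, 1) = 2 \sin{\left(1 \right)}  ⟹  A \sin{\left(1 \right)} = 2 \sin{\left(1 \right)}  ✓
Hence u(x, y) = 2 \sin{\left(y \right)}.

Answer: u(x, y) = 2 \sin{\left(y \right)}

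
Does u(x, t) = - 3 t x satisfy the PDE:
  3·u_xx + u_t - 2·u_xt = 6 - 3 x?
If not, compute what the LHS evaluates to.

Evaluate each term of the left-hand side for u = - 3 t x.
Derivatives:
  u_xx = 0
  u_t = - 3 x
  u_xt = -3
Terms:
  3·u_xx = 0
  u_t = - 3 x
  -2·u_xt = 6
Sum: LHS = 6 - 3 x
This is exactly the given right-hand side, so u is a solution.

Answer: Yes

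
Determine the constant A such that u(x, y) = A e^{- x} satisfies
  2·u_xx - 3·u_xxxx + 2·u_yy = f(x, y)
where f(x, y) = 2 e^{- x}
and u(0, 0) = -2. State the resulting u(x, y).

Substitute the ansatz u = A e^{- x} into the left-hand side.
Derivatives of the ansatz:
  u_xx = A e^{- x}
  u_xxxx = A e^{- x}
  u_yy = 0
Term by term:
  2·u_xx = 2 A e^{- x}
  -3·u_xxxx = - 3 A e^{- x}
  2·u_yy = 0
So the left-hand side equals
  - A e^{- x}
This must equal f(x, y) = 2 e^{- x} identically.
Matching coefficients of the independent functions:
  [e^{- x}]:  - A = 2
Solving: A = -2.
Check against the point condition:
  u(0, 0) = -2  ⟹  A = -2  ✓
Hence u(x, y) = - 2 e^{- x}.

Answer: u(x, y) = - 2 e^{- x}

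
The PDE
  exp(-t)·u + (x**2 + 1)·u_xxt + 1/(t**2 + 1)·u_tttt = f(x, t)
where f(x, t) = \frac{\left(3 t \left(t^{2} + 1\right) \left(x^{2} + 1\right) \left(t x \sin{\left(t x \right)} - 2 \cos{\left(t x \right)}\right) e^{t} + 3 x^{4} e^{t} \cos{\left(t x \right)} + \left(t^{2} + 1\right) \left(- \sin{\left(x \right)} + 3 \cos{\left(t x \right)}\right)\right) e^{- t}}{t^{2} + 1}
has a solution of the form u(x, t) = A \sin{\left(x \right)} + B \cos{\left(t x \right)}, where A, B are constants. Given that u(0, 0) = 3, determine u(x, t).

Substitute the ansatz u = A \sin{\left(x \right)} + B \cos{\left(t x \right)} into the left-hand side.
Derivatives of the ansatz:
  u_xxt = B t^{2} x \sin{\left(t x \right)} - 2 B t \cos{\left(t x \right)}
  u_tttt = B x^{4} \cos{\left(t x \right)}
Term by term:
  exp(-t)·u = A e^{- t} \sin{\left(x \right)} + B e^{- t} \cos{\left(t x \right)}
  (x**2 + 1)·u_xxt = B t^{2} x^{3} \sin{\left(t x \right)} + B t^{2} x \sin{\left(t x \right)} - 2 B t x^{2} \cos{\left(t x \right)} - 2 B t \cos{\left(t x \right)}
  1/(t**2 + 1)·u_tttt = \frac{B x^{4} \cos{\left(t x \right)}}{t^{2} + 1}
So the left-hand side equals
  A e^{- t} \sin{\left(x \right)} + B t^{2} x^{3} \sin{\left(t x \right)} + B t^{2} x \sin{\left(t x \right)} - 2 B t x^{2} \cos{\left(t x \right)} - 2 B t \cos{\left(t x \right)} + \frac{B x^{4} \cos{\left(t x \right)}}{t^{2} + 1} + B e^{- t} \cos{\left(t x \right)}
This must equal f(x, t) identically; expanded, f = 3 t^{2} x^{3} \sin{\left(t x \right)} + 3 t^{2} x \sin{\left(t x \right)} - 6 t x^{2} \cos{\left(t x \right)} - 6 t \cos{\left(t x \right)} + \frac{3 x^{4} \cos{\left(t x \right)}}{t^{2} + 1} - e^{- t} \sin{\left(x \right)} + 3 e^{- t} \cos{\left(t x \right)}.
Matching coefficients of the independent functions:
  [t \cos{\left(t x \right)}, t x^{2} \cos{\left(t x \right)}]:  - 2 B = -6
  [e^{- t} \sin{\left(x \right)}]:  A = -1
  [e^{- t} \cos{\left(t x \right)}, t^{2} x \sin{\left(t x \right)}, t^{2} x^{3} \sin{\left(t x \right)}, \frac{x^{4} \cos{\left(t x \right)}}{t^{2} + 1}]:  B = 3
Solving: A = -1, B = 3.
Check against the point condition:
  u(0, 0) = 3  ⟹  B = 3  ✓
Hence u(x, t) = - \sin{\left(x \right)} + 3 \cos{\left(t x \right)}.

Answer: u(x, t) = - \sin{\left(x \right)} + 3 \cos{\left(t x \right)}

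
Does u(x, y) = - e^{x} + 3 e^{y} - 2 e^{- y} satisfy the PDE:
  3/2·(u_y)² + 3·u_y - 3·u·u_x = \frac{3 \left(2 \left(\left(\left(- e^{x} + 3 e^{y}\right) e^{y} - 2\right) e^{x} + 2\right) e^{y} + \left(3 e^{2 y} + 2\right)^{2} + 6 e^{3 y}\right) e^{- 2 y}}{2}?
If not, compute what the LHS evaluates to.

Answer: Yes

Derivation:
Evaluate each term of the left-hand side for u = - e^{x} + 3 e^{y} - 2 e^{- y}.
Derivatives:
  u_y = 3 e^{y} + 2 e^{- y}
  u_x = - e^{x}
Terms:
  3/2·(u_y)² = \frac{3 \left(3 e^{2 y} + 2\right)^{2} e^{- 2 y}}{2}
  3·u_y = 9 e^{y} + 6 e^{- y}
  -3·u·u_x = \left(3 \left(- e^{x} + 3 e^{y}\right) e^{y} - 6\right) e^{x - y}
Sum: LHS = \frac{3 \left(2 \left(\left(\left(- e^{x} + 3 e^{y}\right) e^{y} - 2\right) e^{x} + 2\right) e^{y} + \left(3 e^{2 y} + 2\right)^{2} + 6 e^{3 y}\right) e^{- 2 y}}{2}
This is exactly the given right-hand side, so u is a solution.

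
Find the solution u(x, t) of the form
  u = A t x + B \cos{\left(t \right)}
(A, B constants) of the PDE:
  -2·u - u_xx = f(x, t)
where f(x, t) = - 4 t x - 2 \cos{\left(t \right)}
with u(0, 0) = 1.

Substitute the ansatz u = A t x + B \cos{\left(t \right)} into the left-hand side.
Derivatives of the ansatz:
  u_xx = 0
Term by term:
  -2·u = - 2 A t x - 2 B \cos{\left(t \right)}
  -u_xx = 0
So the left-hand side equals
  - 2 A t x - 2 B \cos{\left(t \right)}
This must equal f(x, t) = - 4 t x - 2 \cos{\left(t \right)} identically.
Matching coefficients of the independent functions:
  [t x]:  - 2 A = -4
  [\cos{\left(t \right)}]:  - 2 B = -2
Solving: A = 2, B = 1.
Check against the point condition:
  u(0, 0) = 1  ⟹  B = 1  ✓
Hence u(x, t) = 2 t x + \cos{\left(t \right)}.

Answer: u(x, t) = 2 t x + \cos{\left(t \right)}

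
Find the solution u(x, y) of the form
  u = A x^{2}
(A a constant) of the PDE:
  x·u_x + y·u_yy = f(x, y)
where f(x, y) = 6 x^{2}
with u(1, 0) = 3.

Substitute the ansatz u = A x^{2} into the left-hand side.
Derivatives of the ansatz:
  u_x = 2 A x
  u_yy = 0
Term by term:
  x·u_x = 2 A x^{2}
  y·u_yy = 0
So the left-hand side equals
  2 A x^{2}
This must equal f(x, y) = 6 x^{2} identically.
Matching coefficients of the independent functions:
  [x^{2}]:  2 A = 6
Solving: A = 3.
Check against the point condition:
  u(1, 0) = 3  ⟹  A = 3  ✓
Hence u(x, y) = 3 x^{2}.

Answer: u(x, y) = 3 x^{2}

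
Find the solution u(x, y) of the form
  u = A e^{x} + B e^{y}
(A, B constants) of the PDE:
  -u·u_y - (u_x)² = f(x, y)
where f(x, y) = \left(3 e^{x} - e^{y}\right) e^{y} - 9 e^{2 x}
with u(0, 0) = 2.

Answer: u(x, y) = 3 e^{x} - e^{y}

Derivation:
Substitute the ansatz u = A e^{x} + B e^{y} into the left-hand side.
Derivatives of the ansatz:
  u_y = B e^{y}
  u_x = A e^{x}
Term by term:
  -u·u_y = - A B e^{x} e^{y} - B^{2} e^{2 y}
  -(u_x)² = - A^{2} e^{2 x}
So the left-hand side equals
  - A^{2} e^{2 x} - A B e^{x} e^{y} - B^{2} e^{2 y}
This must equal f(x, y) identically; expanded, f = - 9 e^{2 x} + 3 e^{x} e^{y} - e^{2 y}.
Matching coefficients of the independent functions:
  [e^{x} e^{y}]:  - A B = 3
  [e^{2 x}]:  - A^{2} = -9
  [e^{2 y}]:  - B^{2} = -1
These equations allow (A, B) = (-3, 1) or (3, -1).
Impose the point condition(s):
  u(0, 0) = 2  ⟹  A + B = 2
Only A = 3, B = -1 satisfies everything.
Hence u(x, y) = 3 e^{x} - e^{y}.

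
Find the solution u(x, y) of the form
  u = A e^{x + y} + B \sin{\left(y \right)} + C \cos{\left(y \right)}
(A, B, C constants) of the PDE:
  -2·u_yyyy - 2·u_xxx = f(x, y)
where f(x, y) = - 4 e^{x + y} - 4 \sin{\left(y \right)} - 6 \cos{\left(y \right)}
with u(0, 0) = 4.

Answer: u(x, y) = e^{x + y} + 2 \sin{\left(y \right)} + 3 \cos{\left(y \right)}

Derivation:
Substitute the ansatz u = A e^{x + y} + B \sin{\left(y \right)} + C \cos{\left(y \right)} into the left-hand side.
Derivatives of the ansatz:
  u_yyyy = A e^{x} e^{y} + B \sin{\left(y \right)} + C \cos{\left(y \right)}
  u_xxx = A e^{x} e^{y}
Term by term:
  -2·u_yyyy = - 2 A e^{x} e^{y} - 2 B \sin{\left(y \right)} - 2 C \cos{\left(y \right)}
  -2·u_xxx = - 2 A e^{x} e^{y}
So the left-hand side equals
  - 4 A e^{x} e^{y} - 2 B \sin{\left(y \right)} - 2 C \cos{\left(y \right)}
This must equal f(x, y) identically; expanded, f = - 4 e^{x} e^{y} - 4 \sin{\left(y \right)} - 6 \cos{\left(y \right)}.
Matching coefficients of the independent functions:
  [e^{x} e^{y}]:  - 4 A = -4
  [\sin{\left(y \right)}]:  - 2 B = -4
  [\cos{\left(y \right)}]:  - 2 C = -6
Solving: A = 1, B = 2, C = 3.
Check against the point condition:
  u(0, 0) = 4  ⟹  A + C = 4  ✓
Hence u(x, y) = e^{x + y} + 2 \sin{\left(y \right)} + 3 \cos{\left(y \right)}.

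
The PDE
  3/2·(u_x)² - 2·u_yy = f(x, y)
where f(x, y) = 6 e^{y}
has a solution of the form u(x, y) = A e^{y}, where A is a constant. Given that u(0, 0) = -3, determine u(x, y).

Answer: u(x, y) = - 3 e^{y}

Derivation:
Substitute the ansatz u = A e^{y} into the left-hand side.
Derivatives of the ansatz:
  u_x = 0
  u_yy = A e^{y}
Term by term:
  3/2·(u_x)² = 0
  -2·u_yy = - 2 A e^{y}
So the left-hand side equals
  - 2 A e^{y}
This must equal f(x, y) = 6 e^{y} identically.
Matching coefficients of the independent functions:
  [e^{y}]:  - 2 A = 6
Solving: A = -3.
Check against the point condition:
  u(0, 0) = -3  ⟹  A = -3  ✓
Hence u(x, y) = - 3 e^{y}.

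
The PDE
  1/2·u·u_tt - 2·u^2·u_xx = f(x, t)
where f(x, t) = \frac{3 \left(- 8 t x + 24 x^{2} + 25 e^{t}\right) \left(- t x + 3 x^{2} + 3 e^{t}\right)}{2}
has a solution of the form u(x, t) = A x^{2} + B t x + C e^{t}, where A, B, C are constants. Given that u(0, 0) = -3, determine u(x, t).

Substitute the ansatz u = A x^{2} + B t x + C e^{t} into the left-hand side.
Derivatives of the ansatz:
  u_tt = C e^{t}
  u_xx = 2 A
Term by term:
  1/2·u·u_tt = \frac{A C x^{2} e^{t}}{2} + \frac{B C t x e^{t}}{2} + \frac{C^{2} e^{2 t}}{2}
  -2·u^2·u_xx = - 4 A^{3} x^{4} - 8 A^{2} B t x^{3} - 8 A^{2} C x^{2} e^{t} - 4 A B^{2} t^{2} x^{2} - 8 A B C t x e^{t} - 4 A C^{2} e^{2 t}
So the left-hand side equals
  - 4 A^{3} x^{4} - 8 A^{2} B t x^{3} - 8 A^{2} C x^{2} e^{t} - 4 A B^{2} t^{2} x^{2} - 8 A B C t x e^{t} - 4 A C^{2} e^{2 t} + \frac{A C x^{2} e^{t}}{2} + \frac{B C t x e^{t}}{2} + \frac{C^{2} e^{2 t}}{2}
This must equal f(x, t) identically; expanded, f = 12 t^{2} x^{2} - 72 t x^{3} - \frac{147 t x e^{t}}{2} + 108 x^{4} + \frac{441 x^{2} e^{t}}{2} + \frac{225 e^{2 t}}{2}.
Matching coefficients of the independent functions:
  [x^{4}]:  - 4 A^{3} = 108
  [t x^{3}]:  - 8 A^{2} B = -72
  [t^{2} x^{2}]:  - 4 A B^{2} = 12
  [x^{2} e^{t}]:  - 8 A^{2} C + \frac{A C}{2} = \frac{441}{2}
  [t x e^{t}]:  - 8 A B C + \frac{B C}{2} = - \frac{147}{2}
  [e^{2 t}]:  - 4 A C^{2} + \frac{C^{2}}{2} = \frac{225}{2}
Solving: A = -3, B = 1, C = -3.
Check against the point condition:
  u(0, 0) = -3  ⟹  C = -3  ✓
Hence u(x, t) = t x - 3 x^{2} - 3 e^{t}.

Answer: u(x, t) = t x - 3 x^{2} - 3 e^{t}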